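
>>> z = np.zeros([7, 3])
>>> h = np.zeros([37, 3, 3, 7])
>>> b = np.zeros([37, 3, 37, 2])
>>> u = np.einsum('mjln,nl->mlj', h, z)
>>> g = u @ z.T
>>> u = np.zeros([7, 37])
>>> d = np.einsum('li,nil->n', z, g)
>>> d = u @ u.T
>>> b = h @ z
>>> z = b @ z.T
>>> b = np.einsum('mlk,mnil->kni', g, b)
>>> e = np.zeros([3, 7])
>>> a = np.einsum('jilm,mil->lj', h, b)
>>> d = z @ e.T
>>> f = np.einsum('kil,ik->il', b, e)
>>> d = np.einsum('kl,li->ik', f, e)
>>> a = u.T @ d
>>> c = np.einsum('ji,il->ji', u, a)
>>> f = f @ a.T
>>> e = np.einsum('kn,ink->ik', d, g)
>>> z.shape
(37, 3, 3, 7)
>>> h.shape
(37, 3, 3, 7)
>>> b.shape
(7, 3, 3)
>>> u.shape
(7, 37)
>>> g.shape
(37, 3, 7)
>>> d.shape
(7, 3)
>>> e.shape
(37, 7)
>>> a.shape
(37, 3)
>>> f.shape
(3, 37)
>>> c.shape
(7, 37)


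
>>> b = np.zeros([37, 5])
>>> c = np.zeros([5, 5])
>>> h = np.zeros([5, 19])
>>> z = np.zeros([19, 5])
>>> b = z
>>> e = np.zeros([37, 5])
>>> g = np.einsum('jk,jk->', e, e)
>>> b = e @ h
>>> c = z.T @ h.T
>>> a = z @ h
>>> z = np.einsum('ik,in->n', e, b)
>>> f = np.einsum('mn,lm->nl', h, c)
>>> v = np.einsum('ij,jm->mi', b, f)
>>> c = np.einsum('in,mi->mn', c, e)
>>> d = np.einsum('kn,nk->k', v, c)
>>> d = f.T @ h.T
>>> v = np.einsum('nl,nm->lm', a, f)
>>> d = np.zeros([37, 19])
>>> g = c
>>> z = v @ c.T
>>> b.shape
(37, 19)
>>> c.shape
(37, 5)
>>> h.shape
(5, 19)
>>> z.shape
(19, 37)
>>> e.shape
(37, 5)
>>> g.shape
(37, 5)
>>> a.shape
(19, 19)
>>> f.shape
(19, 5)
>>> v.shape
(19, 5)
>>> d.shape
(37, 19)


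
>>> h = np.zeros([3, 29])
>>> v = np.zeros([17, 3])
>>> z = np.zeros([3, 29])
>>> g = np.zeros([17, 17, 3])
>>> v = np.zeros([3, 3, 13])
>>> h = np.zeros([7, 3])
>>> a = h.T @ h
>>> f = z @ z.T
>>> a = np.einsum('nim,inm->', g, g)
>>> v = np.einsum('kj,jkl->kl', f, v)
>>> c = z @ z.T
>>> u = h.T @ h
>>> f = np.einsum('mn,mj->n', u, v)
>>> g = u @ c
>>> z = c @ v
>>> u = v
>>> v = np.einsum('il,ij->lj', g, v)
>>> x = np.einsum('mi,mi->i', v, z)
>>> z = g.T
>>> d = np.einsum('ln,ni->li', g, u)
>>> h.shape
(7, 3)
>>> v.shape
(3, 13)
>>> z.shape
(3, 3)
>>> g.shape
(3, 3)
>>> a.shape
()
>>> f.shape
(3,)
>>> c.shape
(3, 3)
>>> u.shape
(3, 13)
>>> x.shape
(13,)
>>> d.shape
(3, 13)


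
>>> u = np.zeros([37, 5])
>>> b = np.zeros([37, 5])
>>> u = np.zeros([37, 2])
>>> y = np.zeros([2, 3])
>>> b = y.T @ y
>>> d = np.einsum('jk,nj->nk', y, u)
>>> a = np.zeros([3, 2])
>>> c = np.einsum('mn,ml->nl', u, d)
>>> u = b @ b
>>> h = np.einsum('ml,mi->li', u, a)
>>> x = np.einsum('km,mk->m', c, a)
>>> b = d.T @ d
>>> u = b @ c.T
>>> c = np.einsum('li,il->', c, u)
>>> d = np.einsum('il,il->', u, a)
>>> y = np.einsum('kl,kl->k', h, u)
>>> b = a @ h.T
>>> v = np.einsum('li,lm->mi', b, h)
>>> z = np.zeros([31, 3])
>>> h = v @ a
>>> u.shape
(3, 2)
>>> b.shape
(3, 3)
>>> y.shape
(3,)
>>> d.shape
()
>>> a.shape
(3, 2)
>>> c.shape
()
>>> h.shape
(2, 2)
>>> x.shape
(3,)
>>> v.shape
(2, 3)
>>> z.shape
(31, 3)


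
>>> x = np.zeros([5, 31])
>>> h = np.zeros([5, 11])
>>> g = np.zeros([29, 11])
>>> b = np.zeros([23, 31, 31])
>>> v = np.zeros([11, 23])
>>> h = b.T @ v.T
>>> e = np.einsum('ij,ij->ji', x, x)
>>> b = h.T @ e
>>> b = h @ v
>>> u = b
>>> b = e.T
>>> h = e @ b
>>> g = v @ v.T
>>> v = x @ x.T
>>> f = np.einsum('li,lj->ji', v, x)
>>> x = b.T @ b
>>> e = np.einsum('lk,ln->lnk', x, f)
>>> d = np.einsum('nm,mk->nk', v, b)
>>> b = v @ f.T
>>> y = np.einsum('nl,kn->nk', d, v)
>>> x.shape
(31, 31)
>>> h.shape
(31, 31)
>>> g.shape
(11, 11)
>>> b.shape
(5, 31)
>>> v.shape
(5, 5)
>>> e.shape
(31, 5, 31)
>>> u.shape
(31, 31, 23)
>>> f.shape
(31, 5)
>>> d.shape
(5, 31)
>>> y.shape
(5, 5)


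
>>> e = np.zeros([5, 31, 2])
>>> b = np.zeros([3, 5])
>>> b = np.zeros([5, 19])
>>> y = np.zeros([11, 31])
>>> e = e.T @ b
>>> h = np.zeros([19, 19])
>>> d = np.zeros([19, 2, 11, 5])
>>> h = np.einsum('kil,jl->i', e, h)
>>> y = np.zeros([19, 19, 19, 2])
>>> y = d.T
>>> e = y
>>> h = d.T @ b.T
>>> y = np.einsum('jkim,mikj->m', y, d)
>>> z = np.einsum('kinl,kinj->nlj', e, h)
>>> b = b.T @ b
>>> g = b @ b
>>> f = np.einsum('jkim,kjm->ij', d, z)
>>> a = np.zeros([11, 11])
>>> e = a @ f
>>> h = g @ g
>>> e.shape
(11, 19)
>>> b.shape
(19, 19)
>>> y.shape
(19,)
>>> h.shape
(19, 19)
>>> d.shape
(19, 2, 11, 5)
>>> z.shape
(2, 19, 5)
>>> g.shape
(19, 19)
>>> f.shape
(11, 19)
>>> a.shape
(11, 11)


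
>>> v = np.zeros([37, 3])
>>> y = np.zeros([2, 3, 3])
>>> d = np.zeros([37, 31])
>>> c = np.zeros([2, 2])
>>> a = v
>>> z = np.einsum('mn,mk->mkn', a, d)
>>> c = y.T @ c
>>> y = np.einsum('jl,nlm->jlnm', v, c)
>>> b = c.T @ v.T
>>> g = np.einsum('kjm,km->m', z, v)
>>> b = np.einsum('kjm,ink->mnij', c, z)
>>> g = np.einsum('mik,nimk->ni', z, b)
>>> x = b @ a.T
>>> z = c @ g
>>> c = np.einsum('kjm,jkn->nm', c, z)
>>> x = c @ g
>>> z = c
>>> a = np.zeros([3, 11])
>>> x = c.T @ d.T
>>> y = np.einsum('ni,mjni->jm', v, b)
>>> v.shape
(37, 3)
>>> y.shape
(31, 2)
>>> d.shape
(37, 31)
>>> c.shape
(31, 2)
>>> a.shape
(3, 11)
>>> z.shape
(31, 2)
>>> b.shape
(2, 31, 37, 3)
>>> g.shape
(2, 31)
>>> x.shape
(2, 37)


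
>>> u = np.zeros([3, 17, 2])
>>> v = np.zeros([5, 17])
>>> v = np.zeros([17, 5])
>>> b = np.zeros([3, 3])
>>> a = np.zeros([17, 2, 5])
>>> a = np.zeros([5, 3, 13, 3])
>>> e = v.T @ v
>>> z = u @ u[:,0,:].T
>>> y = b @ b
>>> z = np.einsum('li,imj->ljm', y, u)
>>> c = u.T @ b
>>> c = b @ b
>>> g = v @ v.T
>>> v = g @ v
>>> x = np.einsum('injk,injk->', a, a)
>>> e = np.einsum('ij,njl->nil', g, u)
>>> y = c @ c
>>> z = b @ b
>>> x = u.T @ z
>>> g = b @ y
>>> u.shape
(3, 17, 2)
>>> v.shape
(17, 5)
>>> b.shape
(3, 3)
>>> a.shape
(5, 3, 13, 3)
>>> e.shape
(3, 17, 2)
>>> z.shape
(3, 3)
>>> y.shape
(3, 3)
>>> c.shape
(3, 3)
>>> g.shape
(3, 3)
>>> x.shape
(2, 17, 3)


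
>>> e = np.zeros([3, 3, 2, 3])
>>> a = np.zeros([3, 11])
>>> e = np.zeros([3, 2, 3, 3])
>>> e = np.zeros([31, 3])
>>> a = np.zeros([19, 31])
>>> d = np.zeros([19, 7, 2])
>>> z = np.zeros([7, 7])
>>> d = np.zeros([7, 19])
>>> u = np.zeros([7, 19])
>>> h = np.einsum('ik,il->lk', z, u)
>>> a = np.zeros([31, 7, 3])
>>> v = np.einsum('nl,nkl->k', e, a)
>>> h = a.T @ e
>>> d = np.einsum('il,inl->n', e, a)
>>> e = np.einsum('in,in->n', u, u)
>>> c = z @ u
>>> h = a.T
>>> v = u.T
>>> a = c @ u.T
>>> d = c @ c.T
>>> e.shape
(19,)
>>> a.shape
(7, 7)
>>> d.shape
(7, 7)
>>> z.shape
(7, 7)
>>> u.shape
(7, 19)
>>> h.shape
(3, 7, 31)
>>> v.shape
(19, 7)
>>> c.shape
(7, 19)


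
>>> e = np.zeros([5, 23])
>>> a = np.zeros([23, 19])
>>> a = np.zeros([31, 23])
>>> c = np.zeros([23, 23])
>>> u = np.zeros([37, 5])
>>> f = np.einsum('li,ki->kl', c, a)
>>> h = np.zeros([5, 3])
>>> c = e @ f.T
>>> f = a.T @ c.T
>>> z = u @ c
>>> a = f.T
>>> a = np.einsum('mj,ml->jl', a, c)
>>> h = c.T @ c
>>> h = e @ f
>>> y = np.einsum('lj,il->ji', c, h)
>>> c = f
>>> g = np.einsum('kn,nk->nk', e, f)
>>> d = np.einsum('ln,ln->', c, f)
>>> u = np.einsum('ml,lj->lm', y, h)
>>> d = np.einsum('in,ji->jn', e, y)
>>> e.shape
(5, 23)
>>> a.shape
(23, 31)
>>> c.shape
(23, 5)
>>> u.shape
(5, 31)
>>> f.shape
(23, 5)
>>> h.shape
(5, 5)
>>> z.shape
(37, 31)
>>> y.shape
(31, 5)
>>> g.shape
(23, 5)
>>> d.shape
(31, 23)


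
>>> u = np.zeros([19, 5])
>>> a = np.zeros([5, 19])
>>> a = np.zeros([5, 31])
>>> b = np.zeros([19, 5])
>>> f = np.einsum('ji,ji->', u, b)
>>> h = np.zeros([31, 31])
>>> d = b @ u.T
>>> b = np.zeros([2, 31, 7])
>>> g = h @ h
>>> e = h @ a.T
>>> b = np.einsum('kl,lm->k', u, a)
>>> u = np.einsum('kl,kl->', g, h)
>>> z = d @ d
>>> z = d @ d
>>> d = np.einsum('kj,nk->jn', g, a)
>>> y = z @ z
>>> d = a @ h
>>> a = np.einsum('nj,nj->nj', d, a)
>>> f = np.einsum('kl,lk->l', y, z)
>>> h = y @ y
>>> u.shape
()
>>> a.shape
(5, 31)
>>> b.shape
(19,)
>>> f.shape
(19,)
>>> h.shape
(19, 19)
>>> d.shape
(5, 31)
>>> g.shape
(31, 31)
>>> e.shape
(31, 5)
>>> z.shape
(19, 19)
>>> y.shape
(19, 19)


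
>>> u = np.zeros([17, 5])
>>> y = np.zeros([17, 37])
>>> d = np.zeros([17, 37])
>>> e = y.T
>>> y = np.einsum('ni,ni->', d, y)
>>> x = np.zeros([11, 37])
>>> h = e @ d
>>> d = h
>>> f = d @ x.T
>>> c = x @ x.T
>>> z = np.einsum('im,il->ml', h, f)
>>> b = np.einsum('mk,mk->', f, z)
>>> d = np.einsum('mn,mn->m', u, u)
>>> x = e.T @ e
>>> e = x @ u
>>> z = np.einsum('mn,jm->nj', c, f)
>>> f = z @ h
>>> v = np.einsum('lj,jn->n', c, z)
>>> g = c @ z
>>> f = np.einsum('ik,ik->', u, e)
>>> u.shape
(17, 5)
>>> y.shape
()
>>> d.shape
(17,)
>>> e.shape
(17, 5)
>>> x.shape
(17, 17)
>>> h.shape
(37, 37)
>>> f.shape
()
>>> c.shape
(11, 11)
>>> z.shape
(11, 37)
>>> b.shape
()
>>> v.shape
(37,)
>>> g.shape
(11, 37)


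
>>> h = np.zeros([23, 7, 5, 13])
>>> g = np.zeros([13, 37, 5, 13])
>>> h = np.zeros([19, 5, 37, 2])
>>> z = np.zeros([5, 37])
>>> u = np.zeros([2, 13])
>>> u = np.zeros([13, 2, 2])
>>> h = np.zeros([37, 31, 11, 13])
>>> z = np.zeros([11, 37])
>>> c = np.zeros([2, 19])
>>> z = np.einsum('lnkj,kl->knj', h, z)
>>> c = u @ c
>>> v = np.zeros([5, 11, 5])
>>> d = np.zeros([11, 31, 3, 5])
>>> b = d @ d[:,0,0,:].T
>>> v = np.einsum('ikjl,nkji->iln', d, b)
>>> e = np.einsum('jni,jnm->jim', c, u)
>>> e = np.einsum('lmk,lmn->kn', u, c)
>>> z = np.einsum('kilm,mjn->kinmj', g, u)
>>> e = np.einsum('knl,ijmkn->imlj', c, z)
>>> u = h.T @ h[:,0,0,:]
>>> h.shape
(37, 31, 11, 13)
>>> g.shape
(13, 37, 5, 13)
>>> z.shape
(13, 37, 2, 13, 2)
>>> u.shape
(13, 11, 31, 13)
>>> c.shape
(13, 2, 19)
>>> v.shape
(11, 5, 11)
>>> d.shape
(11, 31, 3, 5)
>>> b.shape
(11, 31, 3, 11)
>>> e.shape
(13, 2, 19, 37)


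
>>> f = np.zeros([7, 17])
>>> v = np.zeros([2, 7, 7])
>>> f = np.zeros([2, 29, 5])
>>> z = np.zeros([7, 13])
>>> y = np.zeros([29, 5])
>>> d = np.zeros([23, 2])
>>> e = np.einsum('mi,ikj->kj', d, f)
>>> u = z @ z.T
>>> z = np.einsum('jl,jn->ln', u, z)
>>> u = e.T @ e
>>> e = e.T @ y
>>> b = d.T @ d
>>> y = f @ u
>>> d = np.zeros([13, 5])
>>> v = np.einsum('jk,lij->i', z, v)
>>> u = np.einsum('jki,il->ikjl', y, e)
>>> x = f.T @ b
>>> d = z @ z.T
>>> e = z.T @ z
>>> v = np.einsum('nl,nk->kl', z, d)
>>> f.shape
(2, 29, 5)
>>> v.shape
(7, 13)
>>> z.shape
(7, 13)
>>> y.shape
(2, 29, 5)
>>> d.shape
(7, 7)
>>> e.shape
(13, 13)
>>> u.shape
(5, 29, 2, 5)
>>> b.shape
(2, 2)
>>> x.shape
(5, 29, 2)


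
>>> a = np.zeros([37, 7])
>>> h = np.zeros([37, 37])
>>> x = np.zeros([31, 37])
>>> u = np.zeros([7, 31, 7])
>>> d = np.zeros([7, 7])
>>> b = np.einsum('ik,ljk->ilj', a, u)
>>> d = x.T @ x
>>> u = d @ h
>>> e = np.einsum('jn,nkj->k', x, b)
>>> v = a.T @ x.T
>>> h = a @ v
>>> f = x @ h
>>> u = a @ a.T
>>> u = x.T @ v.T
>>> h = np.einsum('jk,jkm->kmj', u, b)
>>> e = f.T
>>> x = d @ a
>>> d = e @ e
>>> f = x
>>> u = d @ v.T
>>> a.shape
(37, 7)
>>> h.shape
(7, 31, 37)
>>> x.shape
(37, 7)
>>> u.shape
(31, 7)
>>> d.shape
(31, 31)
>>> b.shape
(37, 7, 31)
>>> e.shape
(31, 31)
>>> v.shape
(7, 31)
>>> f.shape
(37, 7)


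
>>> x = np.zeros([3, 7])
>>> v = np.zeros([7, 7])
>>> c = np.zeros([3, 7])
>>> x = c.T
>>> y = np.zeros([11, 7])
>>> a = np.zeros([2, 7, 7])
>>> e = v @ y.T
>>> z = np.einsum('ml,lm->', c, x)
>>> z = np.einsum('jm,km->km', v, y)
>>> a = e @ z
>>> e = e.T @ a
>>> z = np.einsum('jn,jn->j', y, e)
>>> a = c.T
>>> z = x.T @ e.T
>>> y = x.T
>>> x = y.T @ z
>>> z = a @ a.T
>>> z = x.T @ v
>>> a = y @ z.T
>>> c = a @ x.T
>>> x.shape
(7, 11)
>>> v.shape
(7, 7)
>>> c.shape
(3, 7)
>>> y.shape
(3, 7)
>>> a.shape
(3, 11)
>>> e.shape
(11, 7)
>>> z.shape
(11, 7)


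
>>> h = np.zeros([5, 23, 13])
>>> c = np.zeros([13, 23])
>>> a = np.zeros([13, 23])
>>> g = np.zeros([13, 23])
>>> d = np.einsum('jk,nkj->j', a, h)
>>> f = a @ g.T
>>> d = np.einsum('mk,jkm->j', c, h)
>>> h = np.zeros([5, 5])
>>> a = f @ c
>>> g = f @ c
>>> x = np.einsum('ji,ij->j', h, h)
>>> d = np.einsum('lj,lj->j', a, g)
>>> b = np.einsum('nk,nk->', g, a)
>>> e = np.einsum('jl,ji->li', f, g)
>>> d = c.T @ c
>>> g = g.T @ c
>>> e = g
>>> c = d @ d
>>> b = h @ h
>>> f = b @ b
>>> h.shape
(5, 5)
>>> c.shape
(23, 23)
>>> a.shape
(13, 23)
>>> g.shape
(23, 23)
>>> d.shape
(23, 23)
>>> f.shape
(5, 5)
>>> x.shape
(5,)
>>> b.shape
(5, 5)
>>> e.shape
(23, 23)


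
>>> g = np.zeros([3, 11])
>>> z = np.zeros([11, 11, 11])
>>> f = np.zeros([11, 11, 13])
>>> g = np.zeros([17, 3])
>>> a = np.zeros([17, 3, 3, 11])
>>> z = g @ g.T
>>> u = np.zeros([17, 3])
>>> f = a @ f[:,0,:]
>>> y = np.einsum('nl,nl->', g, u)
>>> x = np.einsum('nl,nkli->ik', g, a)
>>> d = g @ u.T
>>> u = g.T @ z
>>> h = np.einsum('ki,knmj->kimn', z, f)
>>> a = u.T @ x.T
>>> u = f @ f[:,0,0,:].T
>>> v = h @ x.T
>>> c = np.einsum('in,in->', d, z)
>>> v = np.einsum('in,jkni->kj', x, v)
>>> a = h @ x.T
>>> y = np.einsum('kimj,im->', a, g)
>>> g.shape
(17, 3)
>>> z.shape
(17, 17)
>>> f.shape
(17, 3, 3, 13)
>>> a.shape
(17, 17, 3, 11)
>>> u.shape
(17, 3, 3, 17)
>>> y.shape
()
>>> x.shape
(11, 3)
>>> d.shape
(17, 17)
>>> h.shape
(17, 17, 3, 3)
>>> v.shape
(17, 17)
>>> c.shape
()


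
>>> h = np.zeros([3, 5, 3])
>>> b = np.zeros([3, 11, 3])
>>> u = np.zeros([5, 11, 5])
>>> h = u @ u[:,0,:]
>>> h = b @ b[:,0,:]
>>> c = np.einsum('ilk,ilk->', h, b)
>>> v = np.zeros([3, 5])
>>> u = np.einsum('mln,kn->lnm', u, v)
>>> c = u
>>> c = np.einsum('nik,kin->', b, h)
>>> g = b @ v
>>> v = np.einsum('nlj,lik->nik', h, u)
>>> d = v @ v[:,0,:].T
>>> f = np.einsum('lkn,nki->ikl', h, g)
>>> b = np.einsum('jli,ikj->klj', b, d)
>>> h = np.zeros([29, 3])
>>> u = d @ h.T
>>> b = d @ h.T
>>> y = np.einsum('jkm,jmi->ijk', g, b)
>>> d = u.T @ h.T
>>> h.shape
(29, 3)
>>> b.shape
(3, 5, 29)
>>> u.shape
(3, 5, 29)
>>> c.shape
()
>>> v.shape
(3, 5, 5)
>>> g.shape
(3, 11, 5)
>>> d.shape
(29, 5, 29)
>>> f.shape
(5, 11, 3)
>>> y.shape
(29, 3, 11)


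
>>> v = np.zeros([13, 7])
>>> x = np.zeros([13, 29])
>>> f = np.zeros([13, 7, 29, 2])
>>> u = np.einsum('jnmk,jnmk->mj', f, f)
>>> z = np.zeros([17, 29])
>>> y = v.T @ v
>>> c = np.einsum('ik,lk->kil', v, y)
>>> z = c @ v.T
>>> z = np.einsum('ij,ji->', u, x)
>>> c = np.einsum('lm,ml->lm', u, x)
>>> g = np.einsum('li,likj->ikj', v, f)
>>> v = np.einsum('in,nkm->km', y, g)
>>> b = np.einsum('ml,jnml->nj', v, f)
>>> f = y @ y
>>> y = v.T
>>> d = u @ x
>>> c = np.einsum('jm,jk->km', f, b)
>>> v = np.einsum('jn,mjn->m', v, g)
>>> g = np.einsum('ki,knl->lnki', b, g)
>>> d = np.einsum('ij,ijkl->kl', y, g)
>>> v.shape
(7,)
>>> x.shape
(13, 29)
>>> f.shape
(7, 7)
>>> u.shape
(29, 13)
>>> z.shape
()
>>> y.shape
(2, 29)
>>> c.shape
(13, 7)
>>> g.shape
(2, 29, 7, 13)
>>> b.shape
(7, 13)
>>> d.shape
(7, 13)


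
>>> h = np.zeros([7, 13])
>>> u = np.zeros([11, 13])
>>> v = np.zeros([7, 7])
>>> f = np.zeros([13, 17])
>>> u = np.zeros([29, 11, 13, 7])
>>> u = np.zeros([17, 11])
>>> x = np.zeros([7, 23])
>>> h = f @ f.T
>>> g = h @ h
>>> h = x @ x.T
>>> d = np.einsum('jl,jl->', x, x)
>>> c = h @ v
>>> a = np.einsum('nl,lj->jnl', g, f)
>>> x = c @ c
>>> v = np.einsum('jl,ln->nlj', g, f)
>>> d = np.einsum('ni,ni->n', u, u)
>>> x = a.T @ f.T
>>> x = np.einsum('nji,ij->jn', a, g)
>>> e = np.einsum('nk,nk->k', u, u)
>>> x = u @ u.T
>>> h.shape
(7, 7)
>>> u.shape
(17, 11)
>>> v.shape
(17, 13, 13)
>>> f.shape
(13, 17)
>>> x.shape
(17, 17)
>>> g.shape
(13, 13)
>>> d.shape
(17,)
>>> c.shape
(7, 7)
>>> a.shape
(17, 13, 13)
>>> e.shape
(11,)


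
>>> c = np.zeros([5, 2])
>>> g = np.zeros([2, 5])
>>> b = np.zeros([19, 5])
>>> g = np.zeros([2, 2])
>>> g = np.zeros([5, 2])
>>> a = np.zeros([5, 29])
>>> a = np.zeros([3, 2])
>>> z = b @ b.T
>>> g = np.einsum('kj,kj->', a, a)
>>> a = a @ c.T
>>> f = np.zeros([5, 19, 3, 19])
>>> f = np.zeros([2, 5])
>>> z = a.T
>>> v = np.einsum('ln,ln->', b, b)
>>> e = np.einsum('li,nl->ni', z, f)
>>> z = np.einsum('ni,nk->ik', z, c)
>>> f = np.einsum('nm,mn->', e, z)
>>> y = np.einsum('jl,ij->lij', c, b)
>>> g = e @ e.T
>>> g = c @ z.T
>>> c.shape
(5, 2)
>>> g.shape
(5, 3)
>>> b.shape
(19, 5)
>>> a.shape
(3, 5)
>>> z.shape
(3, 2)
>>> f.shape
()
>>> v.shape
()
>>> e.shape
(2, 3)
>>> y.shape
(2, 19, 5)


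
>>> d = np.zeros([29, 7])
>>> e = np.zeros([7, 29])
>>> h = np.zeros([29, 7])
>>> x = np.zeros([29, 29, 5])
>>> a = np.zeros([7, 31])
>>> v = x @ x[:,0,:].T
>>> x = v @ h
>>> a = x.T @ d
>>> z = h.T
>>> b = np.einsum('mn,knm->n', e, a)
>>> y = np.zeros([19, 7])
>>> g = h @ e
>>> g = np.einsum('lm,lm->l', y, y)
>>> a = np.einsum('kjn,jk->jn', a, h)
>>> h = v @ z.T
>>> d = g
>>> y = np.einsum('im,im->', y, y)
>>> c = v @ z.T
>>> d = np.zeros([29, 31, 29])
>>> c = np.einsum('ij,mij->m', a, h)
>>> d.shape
(29, 31, 29)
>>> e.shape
(7, 29)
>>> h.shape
(29, 29, 7)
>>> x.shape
(29, 29, 7)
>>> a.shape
(29, 7)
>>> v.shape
(29, 29, 29)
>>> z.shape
(7, 29)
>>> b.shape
(29,)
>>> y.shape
()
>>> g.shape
(19,)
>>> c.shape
(29,)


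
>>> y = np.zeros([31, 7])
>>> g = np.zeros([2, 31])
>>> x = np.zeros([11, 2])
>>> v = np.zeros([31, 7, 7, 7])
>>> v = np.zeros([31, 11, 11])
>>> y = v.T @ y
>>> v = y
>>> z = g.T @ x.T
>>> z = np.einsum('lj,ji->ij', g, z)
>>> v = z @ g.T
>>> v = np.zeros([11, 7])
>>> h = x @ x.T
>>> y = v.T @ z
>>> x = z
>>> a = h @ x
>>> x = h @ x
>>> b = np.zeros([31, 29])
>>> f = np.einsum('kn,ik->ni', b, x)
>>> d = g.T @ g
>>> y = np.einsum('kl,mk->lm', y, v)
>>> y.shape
(31, 11)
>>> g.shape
(2, 31)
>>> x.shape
(11, 31)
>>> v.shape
(11, 7)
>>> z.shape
(11, 31)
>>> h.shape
(11, 11)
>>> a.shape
(11, 31)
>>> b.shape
(31, 29)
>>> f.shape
(29, 11)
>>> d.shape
(31, 31)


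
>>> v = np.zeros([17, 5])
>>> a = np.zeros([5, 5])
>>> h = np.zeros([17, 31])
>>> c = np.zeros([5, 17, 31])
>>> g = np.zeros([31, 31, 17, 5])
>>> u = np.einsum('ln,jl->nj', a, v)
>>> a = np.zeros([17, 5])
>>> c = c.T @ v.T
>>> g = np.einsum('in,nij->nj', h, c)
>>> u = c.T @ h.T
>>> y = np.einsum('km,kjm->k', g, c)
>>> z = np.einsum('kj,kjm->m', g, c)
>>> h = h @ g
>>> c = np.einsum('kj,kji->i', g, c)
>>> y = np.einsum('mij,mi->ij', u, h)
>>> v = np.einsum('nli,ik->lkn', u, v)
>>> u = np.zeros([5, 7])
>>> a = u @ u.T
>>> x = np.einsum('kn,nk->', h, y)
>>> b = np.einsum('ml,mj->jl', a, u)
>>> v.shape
(17, 5, 17)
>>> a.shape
(5, 5)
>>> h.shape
(17, 17)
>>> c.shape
(17,)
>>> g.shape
(31, 17)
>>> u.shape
(5, 7)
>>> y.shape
(17, 17)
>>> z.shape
(17,)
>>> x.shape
()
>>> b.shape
(7, 5)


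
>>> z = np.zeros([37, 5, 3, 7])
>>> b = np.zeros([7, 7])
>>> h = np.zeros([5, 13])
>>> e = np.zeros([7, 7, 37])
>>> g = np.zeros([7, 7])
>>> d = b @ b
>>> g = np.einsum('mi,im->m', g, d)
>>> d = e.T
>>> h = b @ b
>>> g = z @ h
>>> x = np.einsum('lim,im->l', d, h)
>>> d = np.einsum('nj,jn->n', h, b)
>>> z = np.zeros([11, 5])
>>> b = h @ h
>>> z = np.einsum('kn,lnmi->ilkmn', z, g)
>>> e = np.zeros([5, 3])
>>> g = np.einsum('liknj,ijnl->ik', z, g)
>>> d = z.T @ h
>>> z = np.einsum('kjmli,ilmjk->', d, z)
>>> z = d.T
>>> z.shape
(7, 37, 11, 3, 5)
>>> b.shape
(7, 7)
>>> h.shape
(7, 7)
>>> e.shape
(5, 3)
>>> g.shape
(37, 11)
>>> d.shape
(5, 3, 11, 37, 7)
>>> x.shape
(37,)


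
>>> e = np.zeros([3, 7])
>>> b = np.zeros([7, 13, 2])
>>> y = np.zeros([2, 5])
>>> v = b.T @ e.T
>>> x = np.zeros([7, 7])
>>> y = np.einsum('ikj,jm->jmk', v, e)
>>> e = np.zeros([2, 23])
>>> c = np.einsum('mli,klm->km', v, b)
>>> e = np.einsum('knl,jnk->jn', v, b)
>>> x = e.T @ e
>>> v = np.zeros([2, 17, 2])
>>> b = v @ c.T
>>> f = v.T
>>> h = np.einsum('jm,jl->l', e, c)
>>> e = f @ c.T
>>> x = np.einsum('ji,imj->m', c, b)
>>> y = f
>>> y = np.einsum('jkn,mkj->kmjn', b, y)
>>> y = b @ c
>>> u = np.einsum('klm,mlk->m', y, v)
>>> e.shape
(2, 17, 7)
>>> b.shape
(2, 17, 7)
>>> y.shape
(2, 17, 2)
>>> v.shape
(2, 17, 2)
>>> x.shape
(17,)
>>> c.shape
(7, 2)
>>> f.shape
(2, 17, 2)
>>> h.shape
(2,)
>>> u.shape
(2,)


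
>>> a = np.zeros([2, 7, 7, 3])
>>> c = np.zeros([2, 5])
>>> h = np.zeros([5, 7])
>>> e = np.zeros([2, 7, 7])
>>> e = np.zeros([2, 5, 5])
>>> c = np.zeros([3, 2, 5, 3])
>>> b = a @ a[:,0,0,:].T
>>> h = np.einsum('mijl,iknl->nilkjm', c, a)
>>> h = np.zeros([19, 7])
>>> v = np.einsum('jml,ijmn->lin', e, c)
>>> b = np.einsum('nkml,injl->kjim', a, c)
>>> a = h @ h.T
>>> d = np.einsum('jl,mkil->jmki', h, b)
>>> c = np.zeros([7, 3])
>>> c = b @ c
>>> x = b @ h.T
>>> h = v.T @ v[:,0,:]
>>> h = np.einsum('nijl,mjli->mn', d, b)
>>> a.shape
(19, 19)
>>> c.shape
(7, 5, 3, 3)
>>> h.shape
(7, 19)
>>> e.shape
(2, 5, 5)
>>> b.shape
(7, 5, 3, 7)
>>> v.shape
(5, 3, 3)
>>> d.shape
(19, 7, 5, 3)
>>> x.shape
(7, 5, 3, 19)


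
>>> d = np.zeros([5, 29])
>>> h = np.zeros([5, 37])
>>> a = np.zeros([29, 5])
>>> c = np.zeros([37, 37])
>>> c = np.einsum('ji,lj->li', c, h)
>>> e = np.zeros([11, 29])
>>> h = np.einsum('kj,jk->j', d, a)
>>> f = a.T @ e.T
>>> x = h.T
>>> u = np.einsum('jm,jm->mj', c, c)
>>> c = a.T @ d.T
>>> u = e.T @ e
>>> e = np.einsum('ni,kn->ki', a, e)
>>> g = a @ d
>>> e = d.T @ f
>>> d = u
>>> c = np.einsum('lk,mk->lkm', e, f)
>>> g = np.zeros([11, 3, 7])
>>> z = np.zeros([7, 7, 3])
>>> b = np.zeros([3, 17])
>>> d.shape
(29, 29)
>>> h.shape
(29,)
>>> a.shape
(29, 5)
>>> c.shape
(29, 11, 5)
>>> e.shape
(29, 11)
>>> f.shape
(5, 11)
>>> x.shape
(29,)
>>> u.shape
(29, 29)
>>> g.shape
(11, 3, 7)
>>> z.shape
(7, 7, 3)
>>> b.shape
(3, 17)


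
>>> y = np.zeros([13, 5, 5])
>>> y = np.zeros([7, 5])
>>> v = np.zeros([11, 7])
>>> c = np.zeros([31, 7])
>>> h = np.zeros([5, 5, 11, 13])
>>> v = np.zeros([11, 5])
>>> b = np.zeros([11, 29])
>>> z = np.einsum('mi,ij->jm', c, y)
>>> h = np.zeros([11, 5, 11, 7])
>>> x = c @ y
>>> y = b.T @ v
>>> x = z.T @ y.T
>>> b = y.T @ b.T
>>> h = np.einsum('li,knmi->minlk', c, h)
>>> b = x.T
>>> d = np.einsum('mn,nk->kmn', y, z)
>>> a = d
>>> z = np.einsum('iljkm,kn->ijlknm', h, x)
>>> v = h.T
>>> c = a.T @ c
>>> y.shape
(29, 5)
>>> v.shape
(11, 31, 5, 7, 11)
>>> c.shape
(5, 29, 7)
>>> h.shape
(11, 7, 5, 31, 11)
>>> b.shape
(29, 31)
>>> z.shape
(11, 5, 7, 31, 29, 11)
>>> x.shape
(31, 29)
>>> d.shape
(31, 29, 5)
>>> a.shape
(31, 29, 5)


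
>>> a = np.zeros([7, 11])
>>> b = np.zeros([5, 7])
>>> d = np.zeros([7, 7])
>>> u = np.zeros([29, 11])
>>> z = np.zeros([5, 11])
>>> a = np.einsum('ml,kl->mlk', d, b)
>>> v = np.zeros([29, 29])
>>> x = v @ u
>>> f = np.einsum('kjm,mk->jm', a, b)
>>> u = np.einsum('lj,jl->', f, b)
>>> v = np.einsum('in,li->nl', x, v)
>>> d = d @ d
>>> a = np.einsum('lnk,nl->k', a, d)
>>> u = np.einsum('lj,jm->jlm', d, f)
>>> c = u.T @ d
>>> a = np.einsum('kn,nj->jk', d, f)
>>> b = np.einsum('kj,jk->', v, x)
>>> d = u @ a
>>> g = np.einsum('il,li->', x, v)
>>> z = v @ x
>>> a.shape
(5, 7)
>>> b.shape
()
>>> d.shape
(7, 7, 7)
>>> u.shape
(7, 7, 5)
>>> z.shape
(11, 11)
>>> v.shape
(11, 29)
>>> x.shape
(29, 11)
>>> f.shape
(7, 5)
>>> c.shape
(5, 7, 7)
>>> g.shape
()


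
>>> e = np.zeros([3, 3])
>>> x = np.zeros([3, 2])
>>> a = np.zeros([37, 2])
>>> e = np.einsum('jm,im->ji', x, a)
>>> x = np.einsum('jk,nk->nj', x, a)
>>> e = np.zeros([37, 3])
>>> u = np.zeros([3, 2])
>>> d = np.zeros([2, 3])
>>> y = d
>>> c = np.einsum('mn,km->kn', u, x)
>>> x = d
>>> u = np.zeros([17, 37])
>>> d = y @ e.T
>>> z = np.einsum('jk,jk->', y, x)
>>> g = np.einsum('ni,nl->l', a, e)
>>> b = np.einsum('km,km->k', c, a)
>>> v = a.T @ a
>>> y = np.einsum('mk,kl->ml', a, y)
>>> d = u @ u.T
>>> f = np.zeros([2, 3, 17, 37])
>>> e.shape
(37, 3)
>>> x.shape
(2, 3)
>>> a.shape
(37, 2)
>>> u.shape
(17, 37)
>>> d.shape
(17, 17)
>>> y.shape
(37, 3)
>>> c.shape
(37, 2)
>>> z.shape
()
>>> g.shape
(3,)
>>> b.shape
(37,)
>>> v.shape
(2, 2)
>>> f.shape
(2, 3, 17, 37)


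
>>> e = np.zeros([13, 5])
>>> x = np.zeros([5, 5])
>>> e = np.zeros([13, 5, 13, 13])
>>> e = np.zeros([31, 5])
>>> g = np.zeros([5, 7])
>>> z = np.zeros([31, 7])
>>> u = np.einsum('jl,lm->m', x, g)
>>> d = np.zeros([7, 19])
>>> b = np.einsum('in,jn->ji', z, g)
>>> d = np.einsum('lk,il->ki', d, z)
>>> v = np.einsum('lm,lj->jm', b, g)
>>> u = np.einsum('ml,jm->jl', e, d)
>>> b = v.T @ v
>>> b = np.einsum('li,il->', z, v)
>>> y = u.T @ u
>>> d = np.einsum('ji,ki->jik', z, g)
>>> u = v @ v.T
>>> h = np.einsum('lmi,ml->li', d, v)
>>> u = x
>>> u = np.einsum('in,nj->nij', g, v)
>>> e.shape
(31, 5)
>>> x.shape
(5, 5)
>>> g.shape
(5, 7)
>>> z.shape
(31, 7)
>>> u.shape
(7, 5, 31)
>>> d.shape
(31, 7, 5)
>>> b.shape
()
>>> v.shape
(7, 31)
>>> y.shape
(5, 5)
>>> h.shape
(31, 5)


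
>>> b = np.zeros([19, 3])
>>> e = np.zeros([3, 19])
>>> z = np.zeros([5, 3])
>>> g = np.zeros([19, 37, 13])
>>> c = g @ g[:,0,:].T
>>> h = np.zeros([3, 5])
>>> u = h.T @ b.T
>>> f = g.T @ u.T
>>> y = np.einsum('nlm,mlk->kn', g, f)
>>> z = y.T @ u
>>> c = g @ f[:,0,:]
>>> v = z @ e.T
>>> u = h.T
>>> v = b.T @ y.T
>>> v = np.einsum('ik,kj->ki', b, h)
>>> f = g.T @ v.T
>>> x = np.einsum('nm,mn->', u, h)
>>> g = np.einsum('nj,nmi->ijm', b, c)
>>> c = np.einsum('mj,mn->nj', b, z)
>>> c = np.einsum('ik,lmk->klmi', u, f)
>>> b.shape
(19, 3)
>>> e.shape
(3, 19)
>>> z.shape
(19, 19)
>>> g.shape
(5, 3, 37)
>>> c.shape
(3, 13, 37, 5)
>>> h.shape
(3, 5)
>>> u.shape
(5, 3)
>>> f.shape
(13, 37, 3)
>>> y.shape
(5, 19)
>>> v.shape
(3, 19)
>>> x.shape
()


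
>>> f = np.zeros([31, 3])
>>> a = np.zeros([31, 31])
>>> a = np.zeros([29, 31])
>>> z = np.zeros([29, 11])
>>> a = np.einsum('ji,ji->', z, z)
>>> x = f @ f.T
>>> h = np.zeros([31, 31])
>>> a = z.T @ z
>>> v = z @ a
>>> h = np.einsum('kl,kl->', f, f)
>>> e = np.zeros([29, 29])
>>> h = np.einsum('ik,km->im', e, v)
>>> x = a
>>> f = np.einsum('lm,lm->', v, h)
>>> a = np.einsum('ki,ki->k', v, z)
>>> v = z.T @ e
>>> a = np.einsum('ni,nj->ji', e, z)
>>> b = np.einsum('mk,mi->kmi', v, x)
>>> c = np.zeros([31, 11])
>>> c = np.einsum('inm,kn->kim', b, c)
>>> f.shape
()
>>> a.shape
(11, 29)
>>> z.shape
(29, 11)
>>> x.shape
(11, 11)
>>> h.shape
(29, 11)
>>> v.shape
(11, 29)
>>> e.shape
(29, 29)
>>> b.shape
(29, 11, 11)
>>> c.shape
(31, 29, 11)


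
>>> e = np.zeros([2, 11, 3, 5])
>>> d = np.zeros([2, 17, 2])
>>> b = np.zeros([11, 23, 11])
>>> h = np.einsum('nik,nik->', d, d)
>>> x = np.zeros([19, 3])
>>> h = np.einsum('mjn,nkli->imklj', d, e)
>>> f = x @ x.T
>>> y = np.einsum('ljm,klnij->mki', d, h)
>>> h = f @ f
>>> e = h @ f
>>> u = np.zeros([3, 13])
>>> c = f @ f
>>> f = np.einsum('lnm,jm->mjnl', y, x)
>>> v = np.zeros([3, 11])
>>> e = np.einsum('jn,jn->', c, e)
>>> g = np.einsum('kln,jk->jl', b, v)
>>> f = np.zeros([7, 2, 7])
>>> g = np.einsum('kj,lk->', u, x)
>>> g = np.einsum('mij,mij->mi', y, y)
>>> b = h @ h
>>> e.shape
()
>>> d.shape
(2, 17, 2)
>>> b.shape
(19, 19)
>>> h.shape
(19, 19)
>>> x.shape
(19, 3)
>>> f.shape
(7, 2, 7)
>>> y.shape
(2, 5, 3)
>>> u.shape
(3, 13)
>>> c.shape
(19, 19)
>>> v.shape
(3, 11)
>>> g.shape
(2, 5)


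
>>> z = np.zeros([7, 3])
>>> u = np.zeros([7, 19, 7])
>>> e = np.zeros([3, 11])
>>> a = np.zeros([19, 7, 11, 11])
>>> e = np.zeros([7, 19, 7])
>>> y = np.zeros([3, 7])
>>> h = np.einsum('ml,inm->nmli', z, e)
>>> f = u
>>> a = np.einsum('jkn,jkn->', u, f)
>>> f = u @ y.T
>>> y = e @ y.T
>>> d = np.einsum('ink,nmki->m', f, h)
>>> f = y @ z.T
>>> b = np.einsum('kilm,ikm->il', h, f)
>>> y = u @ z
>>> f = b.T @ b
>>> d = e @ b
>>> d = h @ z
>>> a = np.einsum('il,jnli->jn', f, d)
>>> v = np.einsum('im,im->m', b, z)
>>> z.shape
(7, 3)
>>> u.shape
(7, 19, 7)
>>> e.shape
(7, 19, 7)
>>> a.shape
(19, 7)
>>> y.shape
(7, 19, 3)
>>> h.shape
(19, 7, 3, 7)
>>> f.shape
(3, 3)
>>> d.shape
(19, 7, 3, 3)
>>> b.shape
(7, 3)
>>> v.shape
(3,)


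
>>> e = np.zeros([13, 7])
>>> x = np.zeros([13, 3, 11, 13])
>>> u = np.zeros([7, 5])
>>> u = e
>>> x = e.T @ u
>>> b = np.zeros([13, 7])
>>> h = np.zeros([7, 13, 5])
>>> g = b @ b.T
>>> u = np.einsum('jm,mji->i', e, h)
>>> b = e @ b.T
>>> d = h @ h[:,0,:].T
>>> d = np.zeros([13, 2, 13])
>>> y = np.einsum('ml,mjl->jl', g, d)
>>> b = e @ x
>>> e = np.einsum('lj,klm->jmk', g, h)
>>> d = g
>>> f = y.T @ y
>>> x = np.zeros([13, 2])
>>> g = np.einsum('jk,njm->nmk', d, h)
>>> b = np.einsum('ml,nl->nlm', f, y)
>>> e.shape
(13, 5, 7)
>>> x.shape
(13, 2)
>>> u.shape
(5,)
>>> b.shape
(2, 13, 13)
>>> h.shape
(7, 13, 5)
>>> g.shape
(7, 5, 13)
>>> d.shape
(13, 13)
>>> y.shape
(2, 13)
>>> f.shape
(13, 13)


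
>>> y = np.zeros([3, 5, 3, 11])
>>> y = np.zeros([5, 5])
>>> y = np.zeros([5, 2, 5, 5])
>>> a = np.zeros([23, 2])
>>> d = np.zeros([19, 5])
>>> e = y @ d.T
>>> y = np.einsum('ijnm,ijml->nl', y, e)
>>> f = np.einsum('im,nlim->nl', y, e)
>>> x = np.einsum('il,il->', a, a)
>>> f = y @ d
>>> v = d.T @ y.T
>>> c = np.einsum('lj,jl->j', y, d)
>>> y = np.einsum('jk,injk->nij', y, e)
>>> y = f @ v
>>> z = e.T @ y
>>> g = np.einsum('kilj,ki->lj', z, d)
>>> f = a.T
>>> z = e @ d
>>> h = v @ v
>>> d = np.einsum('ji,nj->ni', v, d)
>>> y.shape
(5, 5)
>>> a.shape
(23, 2)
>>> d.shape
(19, 5)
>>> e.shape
(5, 2, 5, 19)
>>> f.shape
(2, 23)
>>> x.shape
()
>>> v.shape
(5, 5)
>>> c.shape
(19,)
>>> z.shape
(5, 2, 5, 5)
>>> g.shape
(2, 5)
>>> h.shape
(5, 5)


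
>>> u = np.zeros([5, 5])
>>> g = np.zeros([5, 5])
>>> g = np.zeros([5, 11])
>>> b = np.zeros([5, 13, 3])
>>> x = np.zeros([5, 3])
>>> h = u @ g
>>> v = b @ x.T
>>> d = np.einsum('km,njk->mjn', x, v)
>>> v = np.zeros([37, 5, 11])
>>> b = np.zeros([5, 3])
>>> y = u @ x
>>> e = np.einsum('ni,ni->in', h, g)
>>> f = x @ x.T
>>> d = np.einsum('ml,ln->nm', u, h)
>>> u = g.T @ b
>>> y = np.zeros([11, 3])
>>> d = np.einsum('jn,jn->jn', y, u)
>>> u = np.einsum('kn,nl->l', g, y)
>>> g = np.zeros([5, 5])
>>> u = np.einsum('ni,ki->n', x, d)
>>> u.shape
(5,)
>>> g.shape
(5, 5)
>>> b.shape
(5, 3)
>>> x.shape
(5, 3)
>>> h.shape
(5, 11)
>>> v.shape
(37, 5, 11)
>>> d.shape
(11, 3)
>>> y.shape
(11, 3)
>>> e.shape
(11, 5)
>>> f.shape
(5, 5)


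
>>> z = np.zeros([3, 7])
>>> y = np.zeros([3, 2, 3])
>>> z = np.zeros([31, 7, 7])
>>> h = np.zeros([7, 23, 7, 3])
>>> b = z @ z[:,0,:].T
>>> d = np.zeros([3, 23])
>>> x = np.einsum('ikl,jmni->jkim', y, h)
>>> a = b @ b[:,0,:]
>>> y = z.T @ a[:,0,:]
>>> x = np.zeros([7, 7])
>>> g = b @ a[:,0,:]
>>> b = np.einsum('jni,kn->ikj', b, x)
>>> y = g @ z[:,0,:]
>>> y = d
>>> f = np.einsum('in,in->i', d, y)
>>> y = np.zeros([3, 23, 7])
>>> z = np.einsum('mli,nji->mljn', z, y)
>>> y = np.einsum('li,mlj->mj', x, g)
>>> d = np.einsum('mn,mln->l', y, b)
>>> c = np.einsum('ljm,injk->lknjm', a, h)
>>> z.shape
(31, 7, 23, 3)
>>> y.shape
(31, 31)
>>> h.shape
(7, 23, 7, 3)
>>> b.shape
(31, 7, 31)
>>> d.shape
(7,)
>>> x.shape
(7, 7)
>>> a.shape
(31, 7, 31)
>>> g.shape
(31, 7, 31)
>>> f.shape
(3,)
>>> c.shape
(31, 3, 23, 7, 31)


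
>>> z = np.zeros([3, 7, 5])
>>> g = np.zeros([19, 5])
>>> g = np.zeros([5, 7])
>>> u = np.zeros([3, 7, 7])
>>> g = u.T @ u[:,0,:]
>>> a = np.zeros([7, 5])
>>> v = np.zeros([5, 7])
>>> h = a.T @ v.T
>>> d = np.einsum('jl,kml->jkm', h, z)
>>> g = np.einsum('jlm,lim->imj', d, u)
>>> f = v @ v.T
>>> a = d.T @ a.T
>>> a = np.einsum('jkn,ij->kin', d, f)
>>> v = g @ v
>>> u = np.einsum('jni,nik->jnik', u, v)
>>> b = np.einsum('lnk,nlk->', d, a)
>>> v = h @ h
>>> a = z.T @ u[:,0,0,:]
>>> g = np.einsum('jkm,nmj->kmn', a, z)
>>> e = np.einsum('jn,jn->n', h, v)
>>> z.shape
(3, 7, 5)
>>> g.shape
(7, 7, 3)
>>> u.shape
(3, 7, 7, 7)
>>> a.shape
(5, 7, 7)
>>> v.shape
(5, 5)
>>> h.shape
(5, 5)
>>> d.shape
(5, 3, 7)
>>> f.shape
(5, 5)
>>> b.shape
()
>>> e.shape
(5,)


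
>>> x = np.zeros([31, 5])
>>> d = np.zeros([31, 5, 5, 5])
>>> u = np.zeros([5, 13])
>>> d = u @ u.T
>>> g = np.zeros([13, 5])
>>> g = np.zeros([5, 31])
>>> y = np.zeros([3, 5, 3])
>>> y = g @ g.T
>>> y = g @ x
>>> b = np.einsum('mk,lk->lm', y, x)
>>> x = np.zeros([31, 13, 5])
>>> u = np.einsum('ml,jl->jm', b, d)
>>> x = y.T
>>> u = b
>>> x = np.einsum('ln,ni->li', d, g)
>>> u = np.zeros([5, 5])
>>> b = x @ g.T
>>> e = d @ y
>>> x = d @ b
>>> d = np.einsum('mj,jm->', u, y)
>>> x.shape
(5, 5)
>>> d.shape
()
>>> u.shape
(5, 5)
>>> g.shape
(5, 31)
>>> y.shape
(5, 5)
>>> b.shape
(5, 5)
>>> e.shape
(5, 5)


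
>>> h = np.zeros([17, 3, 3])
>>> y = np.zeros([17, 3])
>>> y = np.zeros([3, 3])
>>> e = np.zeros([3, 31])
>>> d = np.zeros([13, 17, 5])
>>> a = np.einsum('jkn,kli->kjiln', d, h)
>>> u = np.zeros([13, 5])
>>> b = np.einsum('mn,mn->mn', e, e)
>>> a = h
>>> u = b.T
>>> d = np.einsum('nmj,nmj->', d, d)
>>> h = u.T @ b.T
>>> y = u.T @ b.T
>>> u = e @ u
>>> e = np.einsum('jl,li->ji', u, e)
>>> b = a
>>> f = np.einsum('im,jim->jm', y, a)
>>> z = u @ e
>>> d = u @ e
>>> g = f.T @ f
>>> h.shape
(3, 3)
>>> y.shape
(3, 3)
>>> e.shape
(3, 31)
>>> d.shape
(3, 31)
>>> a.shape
(17, 3, 3)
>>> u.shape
(3, 3)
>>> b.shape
(17, 3, 3)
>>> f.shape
(17, 3)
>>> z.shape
(3, 31)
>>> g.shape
(3, 3)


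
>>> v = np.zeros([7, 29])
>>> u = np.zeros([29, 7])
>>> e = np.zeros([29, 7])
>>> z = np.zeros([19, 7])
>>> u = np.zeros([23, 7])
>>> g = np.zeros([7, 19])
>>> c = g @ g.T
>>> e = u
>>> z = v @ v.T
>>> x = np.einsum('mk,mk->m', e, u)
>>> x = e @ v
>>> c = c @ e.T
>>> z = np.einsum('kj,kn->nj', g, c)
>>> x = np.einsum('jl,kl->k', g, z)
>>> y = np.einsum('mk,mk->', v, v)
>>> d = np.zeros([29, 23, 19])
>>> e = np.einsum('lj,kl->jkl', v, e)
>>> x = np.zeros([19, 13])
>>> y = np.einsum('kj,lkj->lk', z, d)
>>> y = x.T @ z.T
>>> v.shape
(7, 29)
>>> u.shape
(23, 7)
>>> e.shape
(29, 23, 7)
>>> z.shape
(23, 19)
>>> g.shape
(7, 19)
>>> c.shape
(7, 23)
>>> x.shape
(19, 13)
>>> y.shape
(13, 23)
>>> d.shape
(29, 23, 19)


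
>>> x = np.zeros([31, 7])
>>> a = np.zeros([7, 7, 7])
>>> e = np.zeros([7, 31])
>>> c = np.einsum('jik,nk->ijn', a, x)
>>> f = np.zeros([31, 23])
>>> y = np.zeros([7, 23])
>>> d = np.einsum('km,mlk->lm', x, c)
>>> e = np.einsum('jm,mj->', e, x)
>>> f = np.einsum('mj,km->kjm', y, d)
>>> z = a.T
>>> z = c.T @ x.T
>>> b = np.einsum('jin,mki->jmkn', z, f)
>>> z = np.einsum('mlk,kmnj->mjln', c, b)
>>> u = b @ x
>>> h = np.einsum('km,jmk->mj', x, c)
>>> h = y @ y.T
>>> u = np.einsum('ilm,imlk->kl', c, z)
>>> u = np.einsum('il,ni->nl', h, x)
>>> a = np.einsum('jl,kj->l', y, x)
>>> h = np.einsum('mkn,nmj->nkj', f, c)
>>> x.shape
(31, 7)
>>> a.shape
(23,)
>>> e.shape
()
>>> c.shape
(7, 7, 31)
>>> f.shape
(7, 23, 7)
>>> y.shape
(7, 23)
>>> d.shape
(7, 7)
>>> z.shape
(7, 31, 7, 23)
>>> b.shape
(31, 7, 23, 31)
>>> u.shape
(31, 7)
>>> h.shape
(7, 23, 31)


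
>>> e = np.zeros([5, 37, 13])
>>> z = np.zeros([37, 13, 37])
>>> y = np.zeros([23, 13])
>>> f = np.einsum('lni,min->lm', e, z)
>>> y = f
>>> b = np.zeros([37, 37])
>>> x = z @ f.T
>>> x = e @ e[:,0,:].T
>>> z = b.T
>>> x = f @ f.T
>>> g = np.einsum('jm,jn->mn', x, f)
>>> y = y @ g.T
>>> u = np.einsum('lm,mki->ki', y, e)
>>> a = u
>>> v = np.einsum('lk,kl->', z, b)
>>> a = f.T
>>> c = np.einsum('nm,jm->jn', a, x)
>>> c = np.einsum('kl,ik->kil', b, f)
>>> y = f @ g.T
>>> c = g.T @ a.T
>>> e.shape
(5, 37, 13)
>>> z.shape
(37, 37)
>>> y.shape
(5, 5)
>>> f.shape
(5, 37)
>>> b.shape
(37, 37)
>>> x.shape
(5, 5)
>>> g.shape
(5, 37)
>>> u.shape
(37, 13)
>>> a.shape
(37, 5)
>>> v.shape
()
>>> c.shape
(37, 37)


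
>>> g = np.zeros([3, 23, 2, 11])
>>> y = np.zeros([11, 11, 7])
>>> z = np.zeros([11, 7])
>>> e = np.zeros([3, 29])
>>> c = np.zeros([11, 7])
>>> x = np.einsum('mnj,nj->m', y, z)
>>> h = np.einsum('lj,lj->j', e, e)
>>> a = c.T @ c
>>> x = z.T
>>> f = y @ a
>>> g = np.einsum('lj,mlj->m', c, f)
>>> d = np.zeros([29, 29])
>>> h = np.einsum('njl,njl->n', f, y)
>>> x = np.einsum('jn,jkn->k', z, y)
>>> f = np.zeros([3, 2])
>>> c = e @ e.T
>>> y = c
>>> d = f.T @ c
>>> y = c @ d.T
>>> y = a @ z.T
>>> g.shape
(11,)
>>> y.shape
(7, 11)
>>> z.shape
(11, 7)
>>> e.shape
(3, 29)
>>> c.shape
(3, 3)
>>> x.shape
(11,)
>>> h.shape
(11,)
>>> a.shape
(7, 7)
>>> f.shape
(3, 2)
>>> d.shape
(2, 3)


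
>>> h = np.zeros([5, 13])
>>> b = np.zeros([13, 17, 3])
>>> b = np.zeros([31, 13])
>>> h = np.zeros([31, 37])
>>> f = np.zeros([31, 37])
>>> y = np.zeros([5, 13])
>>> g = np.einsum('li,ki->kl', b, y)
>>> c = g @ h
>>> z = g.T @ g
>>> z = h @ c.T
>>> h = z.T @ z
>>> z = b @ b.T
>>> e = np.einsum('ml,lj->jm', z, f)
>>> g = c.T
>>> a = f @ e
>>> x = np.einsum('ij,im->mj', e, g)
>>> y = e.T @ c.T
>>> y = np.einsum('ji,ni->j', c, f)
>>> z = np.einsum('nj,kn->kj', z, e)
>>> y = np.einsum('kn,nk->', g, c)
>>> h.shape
(5, 5)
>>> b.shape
(31, 13)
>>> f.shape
(31, 37)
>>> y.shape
()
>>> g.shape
(37, 5)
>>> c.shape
(5, 37)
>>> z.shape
(37, 31)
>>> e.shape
(37, 31)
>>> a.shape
(31, 31)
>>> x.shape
(5, 31)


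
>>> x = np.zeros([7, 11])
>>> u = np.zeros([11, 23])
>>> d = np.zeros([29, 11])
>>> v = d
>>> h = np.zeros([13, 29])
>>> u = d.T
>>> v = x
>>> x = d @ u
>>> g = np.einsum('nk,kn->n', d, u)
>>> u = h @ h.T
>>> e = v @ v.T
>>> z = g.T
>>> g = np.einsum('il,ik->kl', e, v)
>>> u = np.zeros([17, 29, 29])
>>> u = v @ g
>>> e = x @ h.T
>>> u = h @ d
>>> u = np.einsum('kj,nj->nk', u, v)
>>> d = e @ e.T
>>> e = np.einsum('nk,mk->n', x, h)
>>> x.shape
(29, 29)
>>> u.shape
(7, 13)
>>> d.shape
(29, 29)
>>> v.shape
(7, 11)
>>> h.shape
(13, 29)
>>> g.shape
(11, 7)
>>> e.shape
(29,)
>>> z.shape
(29,)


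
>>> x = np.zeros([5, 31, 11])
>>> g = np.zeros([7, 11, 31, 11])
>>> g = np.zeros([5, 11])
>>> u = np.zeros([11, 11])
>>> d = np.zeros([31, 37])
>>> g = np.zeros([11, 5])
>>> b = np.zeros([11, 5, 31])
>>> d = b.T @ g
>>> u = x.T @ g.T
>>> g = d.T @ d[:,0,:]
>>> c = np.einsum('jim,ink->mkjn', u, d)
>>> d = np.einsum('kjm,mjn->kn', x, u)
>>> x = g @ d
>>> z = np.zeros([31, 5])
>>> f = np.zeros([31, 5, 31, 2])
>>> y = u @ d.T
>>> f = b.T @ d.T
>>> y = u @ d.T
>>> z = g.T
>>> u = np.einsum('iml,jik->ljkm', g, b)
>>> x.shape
(5, 5, 11)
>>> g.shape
(5, 5, 5)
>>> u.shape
(5, 11, 31, 5)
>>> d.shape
(5, 11)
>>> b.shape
(11, 5, 31)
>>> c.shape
(11, 5, 11, 5)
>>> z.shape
(5, 5, 5)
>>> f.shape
(31, 5, 5)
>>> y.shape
(11, 31, 5)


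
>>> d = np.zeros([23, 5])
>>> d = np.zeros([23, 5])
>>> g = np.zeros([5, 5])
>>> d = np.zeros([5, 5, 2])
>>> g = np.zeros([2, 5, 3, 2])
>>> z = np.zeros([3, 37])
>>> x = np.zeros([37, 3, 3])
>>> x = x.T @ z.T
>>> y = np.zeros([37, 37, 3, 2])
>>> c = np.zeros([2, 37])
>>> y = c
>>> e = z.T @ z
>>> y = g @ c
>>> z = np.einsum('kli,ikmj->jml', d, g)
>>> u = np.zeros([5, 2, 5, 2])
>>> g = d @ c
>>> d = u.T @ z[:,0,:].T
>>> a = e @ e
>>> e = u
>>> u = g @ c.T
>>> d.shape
(2, 5, 2, 2)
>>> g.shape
(5, 5, 37)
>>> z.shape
(2, 3, 5)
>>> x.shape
(3, 3, 3)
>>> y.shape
(2, 5, 3, 37)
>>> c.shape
(2, 37)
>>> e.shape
(5, 2, 5, 2)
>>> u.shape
(5, 5, 2)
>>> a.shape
(37, 37)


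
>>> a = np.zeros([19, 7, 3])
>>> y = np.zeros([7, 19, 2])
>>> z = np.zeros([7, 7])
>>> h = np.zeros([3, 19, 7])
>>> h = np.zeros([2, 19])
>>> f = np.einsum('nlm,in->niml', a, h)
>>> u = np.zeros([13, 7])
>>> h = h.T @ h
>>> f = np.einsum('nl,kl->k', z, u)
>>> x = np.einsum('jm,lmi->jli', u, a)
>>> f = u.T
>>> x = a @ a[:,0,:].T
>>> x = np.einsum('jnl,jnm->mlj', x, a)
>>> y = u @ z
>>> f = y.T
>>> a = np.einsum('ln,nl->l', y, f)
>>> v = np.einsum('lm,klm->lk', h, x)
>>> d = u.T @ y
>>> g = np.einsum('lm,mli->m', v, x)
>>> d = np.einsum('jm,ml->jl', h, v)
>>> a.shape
(13,)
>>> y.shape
(13, 7)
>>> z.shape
(7, 7)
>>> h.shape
(19, 19)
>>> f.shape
(7, 13)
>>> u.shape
(13, 7)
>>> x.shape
(3, 19, 19)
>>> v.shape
(19, 3)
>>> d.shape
(19, 3)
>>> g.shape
(3,)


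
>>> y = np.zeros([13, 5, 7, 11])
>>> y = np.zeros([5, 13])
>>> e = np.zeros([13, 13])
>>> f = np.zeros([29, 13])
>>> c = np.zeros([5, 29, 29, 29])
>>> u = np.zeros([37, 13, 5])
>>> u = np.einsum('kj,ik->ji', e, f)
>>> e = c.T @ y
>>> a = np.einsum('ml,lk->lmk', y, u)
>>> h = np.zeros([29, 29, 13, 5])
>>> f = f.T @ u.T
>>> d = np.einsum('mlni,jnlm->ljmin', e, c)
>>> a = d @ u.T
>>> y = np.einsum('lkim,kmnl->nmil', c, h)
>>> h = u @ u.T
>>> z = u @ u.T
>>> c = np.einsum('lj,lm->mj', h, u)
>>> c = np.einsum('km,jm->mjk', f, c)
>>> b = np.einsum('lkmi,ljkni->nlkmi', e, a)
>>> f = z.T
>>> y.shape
(13, 29, 29, 5)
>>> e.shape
(29, 29, 29, 13)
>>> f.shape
(13, 13)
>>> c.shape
(13, 29, 13)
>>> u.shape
(13, 29)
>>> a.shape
(29, 5, 29, 13, 13)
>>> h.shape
(13, 13)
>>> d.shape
(29, 5, 29, 13, 29)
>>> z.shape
(13, 13)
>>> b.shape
(13, 29, 29, 29, 13)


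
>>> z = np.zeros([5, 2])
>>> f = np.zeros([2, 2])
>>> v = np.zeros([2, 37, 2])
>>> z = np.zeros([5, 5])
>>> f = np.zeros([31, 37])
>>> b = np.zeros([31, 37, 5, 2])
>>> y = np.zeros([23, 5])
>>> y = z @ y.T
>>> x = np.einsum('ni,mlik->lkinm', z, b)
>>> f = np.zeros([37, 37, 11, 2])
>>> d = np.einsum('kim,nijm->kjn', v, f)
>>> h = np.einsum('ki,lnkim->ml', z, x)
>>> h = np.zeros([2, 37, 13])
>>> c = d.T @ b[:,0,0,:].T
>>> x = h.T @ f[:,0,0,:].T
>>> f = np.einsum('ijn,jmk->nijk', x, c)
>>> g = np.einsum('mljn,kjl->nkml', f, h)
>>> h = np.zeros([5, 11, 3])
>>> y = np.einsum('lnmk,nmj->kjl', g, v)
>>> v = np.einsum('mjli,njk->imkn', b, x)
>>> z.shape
(5, 5)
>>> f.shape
(37, 13, 37, 31)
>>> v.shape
(2, 31, 37, 13)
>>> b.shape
(31, 37, 5, 2)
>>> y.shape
(13, 2, 31)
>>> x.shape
(13, 37, 37)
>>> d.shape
(2, 11, 37)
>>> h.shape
(5, 11, 3)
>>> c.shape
(37, 11, 31)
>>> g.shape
(31, 2, 37, 13)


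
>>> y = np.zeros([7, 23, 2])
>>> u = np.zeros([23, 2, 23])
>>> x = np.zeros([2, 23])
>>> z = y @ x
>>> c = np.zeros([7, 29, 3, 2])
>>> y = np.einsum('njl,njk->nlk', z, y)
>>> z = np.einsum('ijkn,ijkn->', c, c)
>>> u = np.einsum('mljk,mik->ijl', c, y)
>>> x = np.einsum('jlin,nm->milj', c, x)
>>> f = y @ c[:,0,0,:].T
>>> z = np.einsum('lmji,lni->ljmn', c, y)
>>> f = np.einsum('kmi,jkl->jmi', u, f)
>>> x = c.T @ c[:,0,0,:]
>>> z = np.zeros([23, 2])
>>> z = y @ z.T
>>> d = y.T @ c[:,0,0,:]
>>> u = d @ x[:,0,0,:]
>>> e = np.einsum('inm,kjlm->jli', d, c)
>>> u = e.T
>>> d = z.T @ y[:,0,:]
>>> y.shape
(7, 23, 2)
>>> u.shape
(2, 3, 29)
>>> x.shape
(2, 3, 29, 2)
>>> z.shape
(7, 23, 23)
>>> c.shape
(7, 29, 3, 2)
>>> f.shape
(7, 3, 29)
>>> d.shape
(23, 23, 2)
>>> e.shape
(29, 3, 2)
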